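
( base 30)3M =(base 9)134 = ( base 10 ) 112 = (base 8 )160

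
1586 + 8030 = 9616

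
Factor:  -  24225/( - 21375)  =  17/15=3^( - 1 )*5^( - 1)* 17^1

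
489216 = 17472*28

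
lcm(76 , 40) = 760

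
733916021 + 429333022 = 1163249043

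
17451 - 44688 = -27237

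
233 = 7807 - 7574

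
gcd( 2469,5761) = 823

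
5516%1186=772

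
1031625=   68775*15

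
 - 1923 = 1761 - 3684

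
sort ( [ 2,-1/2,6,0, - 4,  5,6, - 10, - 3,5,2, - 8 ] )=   [ - 10, - 8 , - 4, - 3,- 1/2, 0,2, 2,  5,5, 6,6 ] 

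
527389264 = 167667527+359721737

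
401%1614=401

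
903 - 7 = 896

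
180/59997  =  60/19999 = 0.00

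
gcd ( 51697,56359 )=1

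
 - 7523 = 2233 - 9756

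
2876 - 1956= 920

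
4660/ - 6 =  - 2330/3 = - 776.67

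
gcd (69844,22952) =76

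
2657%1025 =607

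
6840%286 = 262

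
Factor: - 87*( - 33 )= 3^2*11^1*29^1 = 2871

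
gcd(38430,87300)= 90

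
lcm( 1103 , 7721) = 7721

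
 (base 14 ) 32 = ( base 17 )2A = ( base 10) 44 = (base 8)54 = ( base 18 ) 28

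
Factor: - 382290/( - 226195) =76458/45239  =  2^1*3^1*19^(  -  1)*2381^ (- 1 )*12743^1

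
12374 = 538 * 23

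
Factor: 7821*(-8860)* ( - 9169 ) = 635357236140=2^2*3^2 * 5^1*11^1 * 53^1*79^1*173^1*443^1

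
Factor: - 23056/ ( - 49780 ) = 44/95 = 2^2*5^ ( - 1)*11^1*19^ (-1 ) 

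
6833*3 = 20499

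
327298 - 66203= 261095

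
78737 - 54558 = 24179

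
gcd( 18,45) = 9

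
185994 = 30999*6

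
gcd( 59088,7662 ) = 6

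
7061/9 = 784  +  5/9 = 784.56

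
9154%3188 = 2778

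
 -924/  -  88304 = 231/22076 = 0.01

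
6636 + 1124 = 7760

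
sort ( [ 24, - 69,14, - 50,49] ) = [ - 69,  -  50,14,24,49] 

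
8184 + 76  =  8260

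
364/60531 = 364/60531 = 0.01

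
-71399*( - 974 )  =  69542626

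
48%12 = 0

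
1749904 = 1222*1432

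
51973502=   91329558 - 39356056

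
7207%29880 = 7207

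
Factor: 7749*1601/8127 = 41^1*43^( - 1 )*1601^1 = 65641/43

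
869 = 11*79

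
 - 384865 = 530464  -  915329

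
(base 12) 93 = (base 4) 1233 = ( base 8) 157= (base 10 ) 111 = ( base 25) 4b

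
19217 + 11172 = 30389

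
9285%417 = 111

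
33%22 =11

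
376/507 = 376/507 = 0.74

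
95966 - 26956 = 69010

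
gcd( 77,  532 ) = 7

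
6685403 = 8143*821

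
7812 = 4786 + 3026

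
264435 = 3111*85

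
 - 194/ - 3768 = 97/1884 = 0.05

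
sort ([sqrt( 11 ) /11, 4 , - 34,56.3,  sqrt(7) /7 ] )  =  [ - 34,sqrt( 11)/11,sqrt(7)/7 , 4,  56.3]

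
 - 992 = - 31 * 32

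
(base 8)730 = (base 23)KC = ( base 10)472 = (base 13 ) 2a4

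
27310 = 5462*5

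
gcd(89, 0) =89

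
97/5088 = 97/5088 = 0.02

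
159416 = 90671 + 68745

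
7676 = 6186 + 1490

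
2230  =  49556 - 47326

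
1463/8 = 1463/8 =182.88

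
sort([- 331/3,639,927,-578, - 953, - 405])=[ - 953, - 578, - 405 ,-331/3 , 639,927]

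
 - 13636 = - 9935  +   - 3701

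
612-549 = 63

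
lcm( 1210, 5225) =114950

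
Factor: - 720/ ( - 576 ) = 5/4 = 2^ (-2)*5^1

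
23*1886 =43378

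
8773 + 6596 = 15369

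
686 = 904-218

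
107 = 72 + 35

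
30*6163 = 184890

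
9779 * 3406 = 33307274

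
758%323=112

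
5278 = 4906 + 372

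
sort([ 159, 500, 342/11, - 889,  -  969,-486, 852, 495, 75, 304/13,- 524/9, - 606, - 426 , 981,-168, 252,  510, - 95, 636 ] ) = [ - 969, - 889, - 606, - 486,-426, - 168,-95, - 524/9,304/13, 342/11,75 , 159, 252, 495, 500,510,636,  852, 981 ] 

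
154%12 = 10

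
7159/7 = 1022 + 5/7 = 1022.71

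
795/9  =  265/3  =  88.33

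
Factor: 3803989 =7^1 * 543427^1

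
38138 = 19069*2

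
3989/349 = 3989/349 = 11.43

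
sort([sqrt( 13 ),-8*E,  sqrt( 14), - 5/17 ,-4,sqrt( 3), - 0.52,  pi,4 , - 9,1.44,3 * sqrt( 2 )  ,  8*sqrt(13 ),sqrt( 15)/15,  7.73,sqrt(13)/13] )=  [ - 8 * E, - 9, - 4 , - 0.52, - 5/17,sqrt ( 15) /15,sqrt( 13)/13, 1.44,sqrt( 3),pi,sqrt( 13),sqrt( 14 ), 4,3* sqrt( 2),7.73,8*sqrt ( 13)]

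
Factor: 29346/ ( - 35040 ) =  - 67/80  =  - 2^( - 4 )* 5^( - 1)*67^1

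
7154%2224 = 482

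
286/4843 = 286/4843 =0.06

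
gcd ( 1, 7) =1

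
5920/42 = 140 +20/21  =  140.95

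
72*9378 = 675216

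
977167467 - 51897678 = 925269789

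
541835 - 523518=18317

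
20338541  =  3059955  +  17278586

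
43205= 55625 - 12420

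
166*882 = 146412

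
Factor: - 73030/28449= - 670/261=- 2^1*3^( - 2) *5^1*29^( - 1)*67^1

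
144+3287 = 3431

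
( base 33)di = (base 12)313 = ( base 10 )447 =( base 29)FC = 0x1bf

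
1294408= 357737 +936671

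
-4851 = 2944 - 7795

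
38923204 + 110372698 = 149295902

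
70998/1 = 70998 = 70998.00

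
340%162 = 16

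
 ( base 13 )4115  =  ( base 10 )8975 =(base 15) 29D5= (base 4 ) 2030033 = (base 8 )21417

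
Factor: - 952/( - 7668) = 238/1917 = 2^1*3^( - 3)*7^1*17^1*71^( - 1 ) 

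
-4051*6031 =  - 24431581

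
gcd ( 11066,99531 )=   1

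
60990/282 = 10165/47 = 216.28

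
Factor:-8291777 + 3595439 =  - 4696338 = - 2^1*3^1 *782723^1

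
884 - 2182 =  - 1298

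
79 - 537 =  - 458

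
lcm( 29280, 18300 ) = 146400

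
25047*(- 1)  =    -  25047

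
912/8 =114 = 114.00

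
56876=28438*2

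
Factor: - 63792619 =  - 11^1 * 17^1*89^1*3833^1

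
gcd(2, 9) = 1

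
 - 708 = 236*( -3 )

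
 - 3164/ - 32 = 98+7/8  =  98.88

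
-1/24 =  - 1  +  23/24 = - 0.04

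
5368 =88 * 61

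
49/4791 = 49/4791 = 0.01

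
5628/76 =1407/19 =74.05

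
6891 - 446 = 6445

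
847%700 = 147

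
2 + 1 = 3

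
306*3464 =1059984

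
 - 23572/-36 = 654 + 7/9 = 654.78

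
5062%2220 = 622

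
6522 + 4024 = 10546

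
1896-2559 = -663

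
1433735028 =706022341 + 727712687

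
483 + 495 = 978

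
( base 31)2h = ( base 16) 4F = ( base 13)61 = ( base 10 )79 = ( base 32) 2f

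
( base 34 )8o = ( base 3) 101222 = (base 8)450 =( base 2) 100101000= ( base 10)296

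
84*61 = 5124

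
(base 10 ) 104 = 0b1101000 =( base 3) 10212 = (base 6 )252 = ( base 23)4c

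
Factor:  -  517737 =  - 3^1 * 11^1*29^1 * 541^1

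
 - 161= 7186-7347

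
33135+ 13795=46930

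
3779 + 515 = 4294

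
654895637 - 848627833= - 193732196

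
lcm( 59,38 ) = 2242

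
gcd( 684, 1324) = 4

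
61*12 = 732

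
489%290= 199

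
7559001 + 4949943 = 12508944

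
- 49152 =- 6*8192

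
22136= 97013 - 74877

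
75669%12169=2655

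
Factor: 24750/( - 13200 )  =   - 2^( - 3) *3^1*5^1 = - 15/8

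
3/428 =3/428 = 0.01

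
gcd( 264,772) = 4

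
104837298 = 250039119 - 145201821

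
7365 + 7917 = 15282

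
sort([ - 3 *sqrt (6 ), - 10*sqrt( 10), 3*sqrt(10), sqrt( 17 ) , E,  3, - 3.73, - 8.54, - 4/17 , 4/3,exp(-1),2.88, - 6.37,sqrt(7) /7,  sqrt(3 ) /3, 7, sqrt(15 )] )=[ - 10 * sqrt ( 10 ), - 8.54, - 3*sqrt( 6), - 6.37 , - 3.73 , - 4/17,exp( - 1),sqrt( 7)/7, sqrt( 3 ) /3,  4/3, E, 2.88,3,  sqrt(15 ) , sqrt(  17 ), 7,  3 * sqrt( 10)] 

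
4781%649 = 238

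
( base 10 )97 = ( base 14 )6D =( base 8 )141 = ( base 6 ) 241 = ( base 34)2t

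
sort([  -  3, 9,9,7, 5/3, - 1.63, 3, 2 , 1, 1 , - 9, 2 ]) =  [-9 ,-3,-1.63, 1,1,5/3, 2, 2,3, 7, 9,9]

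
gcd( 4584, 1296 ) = 24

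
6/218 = 3/109=0.03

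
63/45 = 7/5 = 1.40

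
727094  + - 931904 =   -  204810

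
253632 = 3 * 84544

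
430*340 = 146200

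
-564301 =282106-846407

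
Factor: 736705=5^1*147341^1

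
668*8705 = 5814940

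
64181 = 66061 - 1880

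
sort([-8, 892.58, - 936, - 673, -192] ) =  [ - 936 , - 673,  -  192,-8,892.58 ] 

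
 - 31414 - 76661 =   -  108075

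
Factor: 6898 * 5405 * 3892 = 145108121480= 2^3 * 5^1*7^1*23^1*47^1 * 139^1 * 3449^1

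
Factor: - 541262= - 2^1 * 270631^1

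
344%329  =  15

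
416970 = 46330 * 9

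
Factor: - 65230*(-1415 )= 92300450 = 2^1*5^2*11^1*283^1* 593^1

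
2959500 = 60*49325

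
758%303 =152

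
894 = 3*298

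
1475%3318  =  1475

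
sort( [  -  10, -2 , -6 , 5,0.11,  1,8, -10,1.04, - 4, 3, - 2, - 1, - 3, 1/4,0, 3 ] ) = [- 10,- 10, - 6,  -  4,-3, - 2, - 2, - 1,  0,  0.11, 1/4,1, 1.04, 3,3,5,8 ] 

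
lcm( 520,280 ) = 3640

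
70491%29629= 11233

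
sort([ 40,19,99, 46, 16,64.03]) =[16,19,40,46,64.03,99 ] 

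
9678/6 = 1613 = 1613.00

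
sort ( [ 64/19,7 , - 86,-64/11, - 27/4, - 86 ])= [ - 86,-86 , - 27/4, - 64/11,64/19 , 7]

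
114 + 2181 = 2295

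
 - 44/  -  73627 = 44/73627=0.00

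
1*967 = 967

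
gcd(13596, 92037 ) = 33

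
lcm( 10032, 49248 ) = 541728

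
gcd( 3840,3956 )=4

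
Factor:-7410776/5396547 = -2^3*3^(  -  1)* 13^(-1 )*17^1*29^1*1879^1 * 138373^( - 1) 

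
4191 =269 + 3922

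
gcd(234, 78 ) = 78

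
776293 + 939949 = 1716242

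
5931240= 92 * 64470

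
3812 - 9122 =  - 5310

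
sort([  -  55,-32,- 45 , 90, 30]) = [ - 55, - 45, - 32,30,90]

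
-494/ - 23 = 21  +  11/23 = 21.48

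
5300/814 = 6 + 208/407 = 6.51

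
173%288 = 173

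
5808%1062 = 498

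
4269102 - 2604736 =1664366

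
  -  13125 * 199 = -2611875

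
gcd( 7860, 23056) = 524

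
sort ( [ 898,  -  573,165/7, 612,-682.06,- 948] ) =[ - 948, - 682.06, - 573, 165/7, 612,898]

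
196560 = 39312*5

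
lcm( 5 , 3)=15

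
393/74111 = 393/74111 = 0.01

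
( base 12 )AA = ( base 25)55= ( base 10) 130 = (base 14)94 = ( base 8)202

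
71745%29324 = 13097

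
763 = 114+649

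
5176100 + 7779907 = 12956007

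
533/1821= 533/1821 = 0.29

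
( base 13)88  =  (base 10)112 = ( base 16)70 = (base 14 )80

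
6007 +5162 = 11169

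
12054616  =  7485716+4568900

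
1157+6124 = 7281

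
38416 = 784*49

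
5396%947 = 661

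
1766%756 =254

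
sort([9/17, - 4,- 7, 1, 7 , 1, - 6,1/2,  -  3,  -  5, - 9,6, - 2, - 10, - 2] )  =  [-10, - 9, - 7, - 6,- 5, - 4, - 3, - 2, - 2, 1/2, 9/17, 1,1, 6,  7 ] 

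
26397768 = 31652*834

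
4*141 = 564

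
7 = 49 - 42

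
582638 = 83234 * 7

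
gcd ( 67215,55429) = 1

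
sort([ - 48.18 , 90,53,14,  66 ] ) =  [-48.18,14, 53  ,  66, 90]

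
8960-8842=118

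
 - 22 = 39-61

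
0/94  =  0 = 0.00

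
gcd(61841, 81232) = 1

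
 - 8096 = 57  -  8153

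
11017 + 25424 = 36441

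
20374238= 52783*386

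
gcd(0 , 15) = 15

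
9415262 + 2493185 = 11908447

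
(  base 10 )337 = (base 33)a7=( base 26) cp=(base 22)F7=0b101010001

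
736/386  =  1  +  175/193 = 1.91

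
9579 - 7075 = 2504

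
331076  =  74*4474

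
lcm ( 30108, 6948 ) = 90324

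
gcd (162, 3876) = 6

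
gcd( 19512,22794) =6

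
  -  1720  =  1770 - 3490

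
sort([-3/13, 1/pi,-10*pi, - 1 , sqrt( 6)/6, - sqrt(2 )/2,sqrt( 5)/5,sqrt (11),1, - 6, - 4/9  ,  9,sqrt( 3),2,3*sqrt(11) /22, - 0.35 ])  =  [ - 10*pi , - 6,- 1, - sqrt( 2)/2, - 4/9,  -  0.35,-3/13,1/pi, sqrt( 6 )/6,  sqrt ( 5)/5,3*sqrt( 11)/22,1, sqrt( 3 ),  2,sqrt( 11), 9]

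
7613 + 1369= 8982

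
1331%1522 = 1331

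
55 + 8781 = 8836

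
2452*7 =17164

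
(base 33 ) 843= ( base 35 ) 77R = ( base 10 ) 8847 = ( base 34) 7m7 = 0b10001010001111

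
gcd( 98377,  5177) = 1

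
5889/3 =1963 = 1963.00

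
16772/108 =4193/27 = 155.30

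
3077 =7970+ - 4893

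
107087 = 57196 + 49891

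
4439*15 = 66585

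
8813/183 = 48+29/183 = 48.16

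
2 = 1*2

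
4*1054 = 4216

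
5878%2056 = 1766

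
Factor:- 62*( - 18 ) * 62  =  69192  =  2^3*3^2*31^2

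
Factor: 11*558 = 6138 = 2^1*3^2*11^1*31^1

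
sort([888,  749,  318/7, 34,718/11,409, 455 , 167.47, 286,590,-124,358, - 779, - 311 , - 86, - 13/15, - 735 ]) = [ - 779 ,- 735,  -  311 , - 124  , - 86, - 13/15,34,318/7, 718/11,167.47,286, 358, 409,455,590,749, 888] 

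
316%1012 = 316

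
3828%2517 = 1311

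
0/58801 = 0 = 0.00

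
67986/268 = 33993/134 = 253.68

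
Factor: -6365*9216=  - 58659840= - 2^10*3^2*5^1*19^1*67^1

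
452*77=34804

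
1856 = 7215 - 5359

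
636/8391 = 212/2797  =  0.08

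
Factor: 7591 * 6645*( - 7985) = - 3^1*5^2 *443^1*1597^1  *7591^1 = - 402780927075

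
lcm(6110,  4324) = 281060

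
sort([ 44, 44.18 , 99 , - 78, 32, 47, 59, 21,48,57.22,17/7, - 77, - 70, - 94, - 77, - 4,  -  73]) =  [-94 , - 78, - 77, - 77, - 73, - 70, - 4,17/7,21, 32,44, 44.18 , 47,48, 57.22,59,99] 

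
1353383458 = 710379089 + 643004369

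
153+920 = 1073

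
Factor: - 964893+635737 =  - 329156 = - 2^2*19^1*61^1*71^1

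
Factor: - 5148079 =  - 67^1 * 76837^1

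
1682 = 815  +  867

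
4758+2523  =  7281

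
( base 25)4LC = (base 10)3037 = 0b101111011101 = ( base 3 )11011111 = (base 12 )1911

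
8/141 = 8/141 = 0.06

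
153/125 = 1 + 28/125 = 1.22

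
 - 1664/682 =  - 832/341  =  - 2.44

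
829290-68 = 829222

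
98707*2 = 197414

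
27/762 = 9/254 = 0.04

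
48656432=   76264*638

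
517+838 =1355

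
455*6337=2883335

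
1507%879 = 628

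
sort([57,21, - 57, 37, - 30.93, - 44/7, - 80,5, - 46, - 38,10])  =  [ - 80,-57 , - 46, - 38, - 30.93, - 44/7,5, 10,21, 37,57 ] 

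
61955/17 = 3644 + 7/17 = 3644.41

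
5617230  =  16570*339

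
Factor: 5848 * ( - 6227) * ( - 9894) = 360294917424 = 2^4 * 3^1*13^1*17^2 * 43^1*97^1*479^1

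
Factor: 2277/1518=3/2  =  2^( - 1)*3^1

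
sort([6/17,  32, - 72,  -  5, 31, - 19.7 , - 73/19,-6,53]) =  [ - 72,-19.7,  -  6,-5,  -  73/19,6/17, 31,32,53]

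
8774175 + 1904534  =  10678709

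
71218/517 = 137 + 389/517 = 137.75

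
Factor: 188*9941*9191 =2^2 * 7^1*13^1*47^1*101^1 * 9941^1=17177133428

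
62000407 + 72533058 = 134533465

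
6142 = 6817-675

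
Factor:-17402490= - 2^1*3^2*5^1*7^1*23^1*1201^1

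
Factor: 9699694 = 2^1*113^1*167^1*257^1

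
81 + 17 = 98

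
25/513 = 25/513 = 0.05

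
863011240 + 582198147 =1445209387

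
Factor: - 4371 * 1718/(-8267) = 7509378/8267 = 2^1 * 3^1* 7^( - 1)*31^1 * 47^1  *  859^1 * 1181^( - 1 ) 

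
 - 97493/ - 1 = 97493+ 0/1 = 97493.00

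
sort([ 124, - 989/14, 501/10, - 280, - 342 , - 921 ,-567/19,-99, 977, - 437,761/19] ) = [- 921, - 437,-342,-280, - 99 ,-989/14, - 567/19, 761/19, 501/10  ,  124, 977 ] 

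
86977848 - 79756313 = 7221535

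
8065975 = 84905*95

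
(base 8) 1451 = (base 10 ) 809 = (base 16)329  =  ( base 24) 19h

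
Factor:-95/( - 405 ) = 19/81 = 3^( - 4)*19^1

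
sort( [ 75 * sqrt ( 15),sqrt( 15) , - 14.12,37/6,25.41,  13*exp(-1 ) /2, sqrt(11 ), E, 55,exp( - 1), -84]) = [-84 , - 14.12,exp( - 1),  13*exp( - 1) /2,E,sqrt( 11), sqrt( 15 ), 37/6 , 25.41,55,  75*sqrt( 15)]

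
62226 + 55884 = 118110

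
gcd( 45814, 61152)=2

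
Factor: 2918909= 7^1 * 503^1*829^1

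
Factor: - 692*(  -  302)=208984 = 2^3 * 151^1*173^1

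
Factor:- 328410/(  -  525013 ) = 2^1 * 3^2*5^1 * 41^1*89^1*525013^(-1 )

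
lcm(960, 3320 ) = 79680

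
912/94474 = 456/47237 = 0.01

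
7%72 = 7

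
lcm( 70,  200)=1400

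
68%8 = 4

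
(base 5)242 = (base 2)1001000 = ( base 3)2200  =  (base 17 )44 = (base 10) 72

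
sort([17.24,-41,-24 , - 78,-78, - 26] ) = [-78,-78, - 41,-26,  -  24,17.24] 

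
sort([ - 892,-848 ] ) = [ - 892, - 848 ] 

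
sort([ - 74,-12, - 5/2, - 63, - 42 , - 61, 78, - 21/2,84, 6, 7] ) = [ - 74, - 63 ,  -  61, - 42, - 12, - 21/2, - 5/2,6, 7,  78,84]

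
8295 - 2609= 5686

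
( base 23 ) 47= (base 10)99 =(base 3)10200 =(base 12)83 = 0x63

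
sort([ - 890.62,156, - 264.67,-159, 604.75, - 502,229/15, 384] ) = [ - 890.62,- 502, - 264.67, - 159 , 229/15,  156,384, 604.75]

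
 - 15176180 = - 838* 18110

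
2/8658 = 1/4329 = 0.00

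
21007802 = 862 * 24371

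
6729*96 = 645984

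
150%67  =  16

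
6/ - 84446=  - 1 + 42220/42223 =- 0.00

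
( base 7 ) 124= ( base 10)67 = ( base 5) 232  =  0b1000011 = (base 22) 31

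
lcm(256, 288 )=2304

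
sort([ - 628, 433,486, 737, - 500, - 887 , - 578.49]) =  [ - 887, - 628,  -  578.49, - 500,  433,486, 737 ] 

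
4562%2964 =1598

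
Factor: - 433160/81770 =-2^2*7^2  *  37^(-1) = - 196/37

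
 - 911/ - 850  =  911/850 = 1.07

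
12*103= 1236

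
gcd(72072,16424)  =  8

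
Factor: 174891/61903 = 3^1*97^1*103^( - 1)  =  291/103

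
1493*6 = 8958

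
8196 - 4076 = 4120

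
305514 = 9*33946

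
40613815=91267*445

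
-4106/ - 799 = 5 + 111/799 = 5.14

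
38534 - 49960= - 11426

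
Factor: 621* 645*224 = 89722080 = 2^5*3^4*5^1*7^1*23^1*43^1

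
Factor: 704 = 2^6*11^1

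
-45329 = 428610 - 473939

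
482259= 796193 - 313934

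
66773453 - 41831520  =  24941933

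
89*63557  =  5656573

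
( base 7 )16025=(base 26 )6G6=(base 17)F87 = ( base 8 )10576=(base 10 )4478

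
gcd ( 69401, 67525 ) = 1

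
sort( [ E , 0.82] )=[ 0.82,E ]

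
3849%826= 545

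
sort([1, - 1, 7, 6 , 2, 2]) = [ - 1 , 1,2,2, 6 , 7]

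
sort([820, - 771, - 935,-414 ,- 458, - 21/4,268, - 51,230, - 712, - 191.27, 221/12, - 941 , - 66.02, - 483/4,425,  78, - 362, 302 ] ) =[ - 941 , - 935, - 771, - 712, - 458, - 414, - 362, - 191.27 , - 483/4 , - 66.02, - 51, - 21/4, 221/12 , 78,230,268,302, 425,820]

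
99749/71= 1404 + 65/71 = 1404.92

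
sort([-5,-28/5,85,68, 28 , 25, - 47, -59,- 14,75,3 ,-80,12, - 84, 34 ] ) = [-84 ,-80, - 59,-47, - 14,-28/5, - 5, 3, 12, 25, 28 , 34, 68,75,85 ]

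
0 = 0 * 23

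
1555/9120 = 311/1824= 0.17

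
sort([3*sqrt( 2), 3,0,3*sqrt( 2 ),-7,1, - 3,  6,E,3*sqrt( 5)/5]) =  [ - 7, - 3,0,1, 3*sqrt( 5 )/5, E,3,3*sqrt( 2),3*sqrt( 2 ),6]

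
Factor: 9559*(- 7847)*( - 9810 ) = 735842930130 = 2^1*3^2*5^1*7^1*11^2*19^1*59^1*79^1*109^1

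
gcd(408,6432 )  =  24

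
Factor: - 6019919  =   - 6019919^1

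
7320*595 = 4355400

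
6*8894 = 53364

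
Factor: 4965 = 3^1*5^1*331^1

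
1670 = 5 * 334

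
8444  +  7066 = 15510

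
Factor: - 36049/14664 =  - 2^( - 3)*3^( - 1)*59^1  =  -59/24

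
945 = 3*315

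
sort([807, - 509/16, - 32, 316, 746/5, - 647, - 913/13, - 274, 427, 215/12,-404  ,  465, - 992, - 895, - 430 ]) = [ - 992, - 895, - 647, - 430, - 404, - 274, - 913/13, - 32,-509/16 , 215/12, 746/5, 316,427, 465, 807] 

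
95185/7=13597+ 6/7 = 13597.86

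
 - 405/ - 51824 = 405/51824 = 0.01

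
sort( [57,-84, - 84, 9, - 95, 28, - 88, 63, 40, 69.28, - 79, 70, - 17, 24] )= [-95, - 88, -84, - 84, - 79, - 17, 9, 24,  28,  40,  57, 63, 69.28, 70]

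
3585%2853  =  732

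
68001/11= 6181+10/11= 6181.91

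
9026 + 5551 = 14577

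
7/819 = 1/117  =  0.01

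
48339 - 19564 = 28775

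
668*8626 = 5762168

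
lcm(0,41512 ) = 0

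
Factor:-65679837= -3^1*21893279^1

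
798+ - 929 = - 131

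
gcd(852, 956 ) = 4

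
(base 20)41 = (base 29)2n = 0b1010001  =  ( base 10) 81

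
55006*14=770084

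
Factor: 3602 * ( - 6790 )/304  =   - 6114395/76 = - 2^( - 2)*5^1*7^1*19^( - 1 )*97^1*1801^1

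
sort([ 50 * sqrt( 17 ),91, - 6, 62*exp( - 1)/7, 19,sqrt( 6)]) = [ - 6,sqrt( 6),62*exp ( - 1)/7, 19, 91, 50*sqrt( 17 )]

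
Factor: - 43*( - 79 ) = 3397 =43^1*79^1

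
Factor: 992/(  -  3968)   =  -2^( - 2) = - 1/4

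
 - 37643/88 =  - 37643/88 = - 427.76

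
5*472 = 2360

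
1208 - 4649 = -3441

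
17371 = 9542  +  7829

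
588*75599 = 44452212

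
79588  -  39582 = 40006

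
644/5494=322/2747=0.12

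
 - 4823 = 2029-6852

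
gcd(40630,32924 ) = 2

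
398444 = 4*99611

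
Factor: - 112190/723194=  - 5^1 * 13^1*  419^ (-1) = - 65/419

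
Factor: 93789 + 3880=11^1*13^1*683^1 = 97669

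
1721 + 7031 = 8752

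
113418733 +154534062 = 267952795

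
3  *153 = 459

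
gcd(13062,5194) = 14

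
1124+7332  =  8456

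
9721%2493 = 2242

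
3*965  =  2895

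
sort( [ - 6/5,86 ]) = [-6/5, 86]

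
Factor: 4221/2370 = 1407/790 = 2^(-1 )*3^1  *  5^ (-1)*7^1 * 67^1 *79^(-1 ) 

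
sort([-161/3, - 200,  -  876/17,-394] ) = [-394 , - 200 , - 161/3, - 876/17]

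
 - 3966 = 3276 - 7242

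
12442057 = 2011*6187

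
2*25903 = 51806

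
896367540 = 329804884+566562656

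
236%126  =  110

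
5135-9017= - 3882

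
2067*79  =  163293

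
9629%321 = 320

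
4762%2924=1838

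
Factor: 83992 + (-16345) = 3^1*22549^1 = 67647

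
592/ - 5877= - 592/5877 =- 0.10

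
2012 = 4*503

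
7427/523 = 14 + 105/523 = 14.20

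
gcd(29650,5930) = 5930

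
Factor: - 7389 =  - 3^2 *821^1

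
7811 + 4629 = 12440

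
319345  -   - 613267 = 932612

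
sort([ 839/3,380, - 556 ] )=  [ - 556,839/3,380] 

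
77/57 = 77/57= 1.35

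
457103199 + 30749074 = 487852273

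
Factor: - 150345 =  - 3^2*5^1 * 13^1*257^1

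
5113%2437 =239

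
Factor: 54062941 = 17^2*187069^1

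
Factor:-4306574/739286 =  - 2153287/369643 = - 229^1*373^( - 1)*991^( - 1 )*9403^1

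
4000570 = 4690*853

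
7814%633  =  218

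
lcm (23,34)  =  782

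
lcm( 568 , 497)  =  3976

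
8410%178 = 44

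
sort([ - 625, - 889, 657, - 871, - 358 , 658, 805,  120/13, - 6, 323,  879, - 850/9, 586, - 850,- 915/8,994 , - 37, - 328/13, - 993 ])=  [ - 993, - 889, - 871,-850,- 625,- 358, -915/8,-850/9, - 37 , - 328/13,  -  6, 120/13 , 323, 586,657,  658, 805, 879,994 ] 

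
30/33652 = 15/16826 = 0.00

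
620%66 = 26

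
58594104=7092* 8262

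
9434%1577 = 1549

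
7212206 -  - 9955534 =17167740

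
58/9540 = 29/4770 = 0.01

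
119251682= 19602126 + 99649556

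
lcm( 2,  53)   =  106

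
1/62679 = 1/62679 = 0.00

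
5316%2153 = 1010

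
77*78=6006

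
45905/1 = 45905 = 45905.00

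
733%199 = 136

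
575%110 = 25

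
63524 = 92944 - 29420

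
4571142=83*55074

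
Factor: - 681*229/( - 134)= 2^( - 1)*3^1*67^( - 1)*227^1*229^1 = 155949/134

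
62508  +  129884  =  192392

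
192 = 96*2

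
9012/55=9012/55 = 163.85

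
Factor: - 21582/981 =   -  2^1*11^1 = - 22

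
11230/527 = 11230/527 = 21.31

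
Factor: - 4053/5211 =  - 3^ ( - 2)*7^1 = - 7/9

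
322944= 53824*6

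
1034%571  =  463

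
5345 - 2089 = 3256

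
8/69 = 8/69 = 0.12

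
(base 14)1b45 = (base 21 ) B55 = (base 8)11541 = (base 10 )4961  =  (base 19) DE2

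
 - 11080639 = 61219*( - 181 ) 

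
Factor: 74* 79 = 5846 = 2^1*37^1*79^1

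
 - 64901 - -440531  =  375630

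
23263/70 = 332 + 23/70 = 332.33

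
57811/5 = 57811/5 = 11562.20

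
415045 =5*83009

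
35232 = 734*48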